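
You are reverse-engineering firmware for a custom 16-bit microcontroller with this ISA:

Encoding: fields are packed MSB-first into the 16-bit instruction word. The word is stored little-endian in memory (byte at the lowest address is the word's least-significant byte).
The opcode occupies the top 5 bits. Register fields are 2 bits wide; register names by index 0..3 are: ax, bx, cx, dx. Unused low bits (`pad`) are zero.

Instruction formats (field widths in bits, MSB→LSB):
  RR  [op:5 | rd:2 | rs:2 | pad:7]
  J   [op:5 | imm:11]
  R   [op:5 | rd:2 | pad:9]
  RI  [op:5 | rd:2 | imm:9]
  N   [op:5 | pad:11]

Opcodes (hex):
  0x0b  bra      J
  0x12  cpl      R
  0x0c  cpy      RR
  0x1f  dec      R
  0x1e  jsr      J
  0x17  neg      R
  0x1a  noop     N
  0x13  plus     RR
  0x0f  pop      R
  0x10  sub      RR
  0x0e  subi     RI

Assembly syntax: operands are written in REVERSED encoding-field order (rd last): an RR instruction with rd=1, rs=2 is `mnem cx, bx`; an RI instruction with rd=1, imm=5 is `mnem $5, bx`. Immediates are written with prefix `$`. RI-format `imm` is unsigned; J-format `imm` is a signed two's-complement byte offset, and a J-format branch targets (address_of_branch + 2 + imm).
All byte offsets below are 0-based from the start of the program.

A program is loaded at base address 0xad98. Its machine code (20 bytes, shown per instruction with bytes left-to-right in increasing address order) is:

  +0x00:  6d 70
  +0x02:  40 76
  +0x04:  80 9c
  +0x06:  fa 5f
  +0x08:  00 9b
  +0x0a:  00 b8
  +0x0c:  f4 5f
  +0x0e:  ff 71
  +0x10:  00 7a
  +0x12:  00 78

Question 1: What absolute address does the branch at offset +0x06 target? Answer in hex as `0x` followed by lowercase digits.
0xad9a

[06] fa 5f → 0x5ffa
  opcode bits[15:11]=0xb: bra/J
  [10:0] imm=2042 (s11→-6) = $-6
  target = base 0xad98 + off 0x06 + 2 + imm -6 = 0xad9a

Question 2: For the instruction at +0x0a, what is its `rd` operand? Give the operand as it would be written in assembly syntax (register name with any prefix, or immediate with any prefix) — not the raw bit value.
ax

+0x0a: 00 b8 ⇒ word 0xb800 (little)
  opcode bits[15:11]=0x17: neg/R
  rd@[10:9]=0x0 ⇒ ax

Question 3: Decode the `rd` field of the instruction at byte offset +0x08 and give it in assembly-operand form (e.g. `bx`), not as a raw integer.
@+08  little-endian(00 9b) = 0x9b00
  op=0x9b00>>11=0x13 ⇒ plus (RR)
  rd: (w>>9)&0x3=0x1 → bx
  rs: (w>>7)&0x3=0x2 → cx

bx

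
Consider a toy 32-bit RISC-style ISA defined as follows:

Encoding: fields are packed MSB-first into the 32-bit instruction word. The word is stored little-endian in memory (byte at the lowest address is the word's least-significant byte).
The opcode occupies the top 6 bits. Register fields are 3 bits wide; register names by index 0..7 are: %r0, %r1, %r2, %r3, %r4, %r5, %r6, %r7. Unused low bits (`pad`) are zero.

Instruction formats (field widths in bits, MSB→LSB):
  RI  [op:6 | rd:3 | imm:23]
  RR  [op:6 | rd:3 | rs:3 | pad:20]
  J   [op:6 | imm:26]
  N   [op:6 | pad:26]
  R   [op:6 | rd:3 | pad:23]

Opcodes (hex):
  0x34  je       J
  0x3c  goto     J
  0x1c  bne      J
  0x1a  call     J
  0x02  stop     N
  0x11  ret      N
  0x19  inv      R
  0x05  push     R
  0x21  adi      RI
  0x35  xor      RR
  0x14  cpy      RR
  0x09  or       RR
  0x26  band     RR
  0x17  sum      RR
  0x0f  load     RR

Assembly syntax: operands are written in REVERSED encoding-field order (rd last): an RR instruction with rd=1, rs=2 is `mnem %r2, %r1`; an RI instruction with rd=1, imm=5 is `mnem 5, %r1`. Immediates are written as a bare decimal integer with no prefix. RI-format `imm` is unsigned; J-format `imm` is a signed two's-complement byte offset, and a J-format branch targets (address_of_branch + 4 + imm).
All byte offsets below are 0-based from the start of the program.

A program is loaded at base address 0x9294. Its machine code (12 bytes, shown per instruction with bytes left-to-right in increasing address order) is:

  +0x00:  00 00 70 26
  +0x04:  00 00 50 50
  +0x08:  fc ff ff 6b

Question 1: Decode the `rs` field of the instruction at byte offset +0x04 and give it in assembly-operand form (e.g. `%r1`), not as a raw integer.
%r5

[04] 00 00 50 50 → 0x50500000
  top 6b → 0x14 → cpy [RR]
  rd@[25:23]=0x0 ⇒ %r0
  rs@[22:20]=0x5 ⇒ %r5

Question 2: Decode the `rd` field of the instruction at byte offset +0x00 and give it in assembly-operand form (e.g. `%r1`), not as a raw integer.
%r4

@+00  little-endian(00 00 70 26) = 0x26700000
  top 6b → 0x9 → or [RR]
  rd: (w>>23)&0x7=0x4 → %r4
  rs: (w>>20)&0x7=0x7 → %r7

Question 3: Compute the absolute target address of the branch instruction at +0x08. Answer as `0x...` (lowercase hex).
0x929c

[08] fc ff ff 6b → 0x6bfffffc
  op=0x6bfffffc>>26=0x1a ⇒ call (J)
  imm@[25:0]=0x3fffffc (s26→-4) ⇒ -4
  target = base 0x9294 + off 0x08 + 4 + imm -4 = 0x929c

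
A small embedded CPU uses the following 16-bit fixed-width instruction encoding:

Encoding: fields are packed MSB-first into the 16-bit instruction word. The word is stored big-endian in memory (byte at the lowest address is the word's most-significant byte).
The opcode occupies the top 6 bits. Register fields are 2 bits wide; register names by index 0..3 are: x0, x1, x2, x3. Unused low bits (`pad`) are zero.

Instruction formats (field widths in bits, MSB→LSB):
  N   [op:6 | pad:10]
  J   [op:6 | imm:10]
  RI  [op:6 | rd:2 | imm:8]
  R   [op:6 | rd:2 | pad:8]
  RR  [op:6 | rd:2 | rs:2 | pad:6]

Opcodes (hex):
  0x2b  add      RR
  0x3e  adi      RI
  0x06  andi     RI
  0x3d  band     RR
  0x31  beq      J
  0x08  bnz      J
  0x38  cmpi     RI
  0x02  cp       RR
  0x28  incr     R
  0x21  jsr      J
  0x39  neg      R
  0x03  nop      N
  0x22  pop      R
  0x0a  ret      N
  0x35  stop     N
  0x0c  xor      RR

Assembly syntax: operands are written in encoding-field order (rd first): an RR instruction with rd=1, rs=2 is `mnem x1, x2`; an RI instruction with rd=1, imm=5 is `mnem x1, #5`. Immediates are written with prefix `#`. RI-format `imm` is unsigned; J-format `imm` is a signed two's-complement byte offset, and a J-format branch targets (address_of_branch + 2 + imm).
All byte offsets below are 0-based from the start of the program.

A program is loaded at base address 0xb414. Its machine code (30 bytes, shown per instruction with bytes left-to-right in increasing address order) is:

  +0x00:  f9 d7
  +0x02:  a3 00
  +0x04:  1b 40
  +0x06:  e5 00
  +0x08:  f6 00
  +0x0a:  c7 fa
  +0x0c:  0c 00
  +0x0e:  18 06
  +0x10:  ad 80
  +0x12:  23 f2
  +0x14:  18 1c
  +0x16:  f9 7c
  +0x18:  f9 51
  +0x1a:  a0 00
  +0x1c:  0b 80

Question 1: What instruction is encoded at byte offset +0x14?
andi x0, #28

@+14  big-endian(18 1c) = 0x181c
  op=0x181c>>10=0x6 ⇒ andi (RI)
  rd@[9:8]=0x0 ⇒ x0
  imm@[7:0]=0x1c ⇒ #28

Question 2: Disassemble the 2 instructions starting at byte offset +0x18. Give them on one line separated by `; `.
adi x1, #81; incr x0

[18] f9 51 → 0xf951
  top 6b → 0x3e → adi [RI]
  rd: (w>>8)&0x3=0x1 → x1
  imm: (w>>0)&0xff=0x51 → #81
[1a] a0 00 → 0xa000
  top 6b → 0x28 → incr [R]
  rd: (w>>8)&0x3=0x0 → x0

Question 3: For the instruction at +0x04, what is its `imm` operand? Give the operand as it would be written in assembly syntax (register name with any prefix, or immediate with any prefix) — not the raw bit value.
@+04  big-endian(1b 40) = 0x1b40
  op=0x1b40>>10=0x6 ⇒ andi (RI)
  rd: (w>>8)&0x3=0x3 → x3
  imm: (w>>0)&0xff=0x40 → #64

#64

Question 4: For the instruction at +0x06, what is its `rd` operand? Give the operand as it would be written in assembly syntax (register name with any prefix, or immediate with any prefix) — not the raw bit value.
x1

off 0x06: read e5 00 as big → 0xe500
  opcode bits[15:10]=0x39: neg/R
  rd: (w>>8)&0x3=0x1 → x1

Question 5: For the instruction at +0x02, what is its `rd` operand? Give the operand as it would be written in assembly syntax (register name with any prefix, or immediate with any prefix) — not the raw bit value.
x3

+0x02: a3 00 ⇒ word 0xa300 (big)
  op=0xa300>>10=0x28 ⇒ incr (R)
  rd: (w>>8)&0x3=0x3 → x3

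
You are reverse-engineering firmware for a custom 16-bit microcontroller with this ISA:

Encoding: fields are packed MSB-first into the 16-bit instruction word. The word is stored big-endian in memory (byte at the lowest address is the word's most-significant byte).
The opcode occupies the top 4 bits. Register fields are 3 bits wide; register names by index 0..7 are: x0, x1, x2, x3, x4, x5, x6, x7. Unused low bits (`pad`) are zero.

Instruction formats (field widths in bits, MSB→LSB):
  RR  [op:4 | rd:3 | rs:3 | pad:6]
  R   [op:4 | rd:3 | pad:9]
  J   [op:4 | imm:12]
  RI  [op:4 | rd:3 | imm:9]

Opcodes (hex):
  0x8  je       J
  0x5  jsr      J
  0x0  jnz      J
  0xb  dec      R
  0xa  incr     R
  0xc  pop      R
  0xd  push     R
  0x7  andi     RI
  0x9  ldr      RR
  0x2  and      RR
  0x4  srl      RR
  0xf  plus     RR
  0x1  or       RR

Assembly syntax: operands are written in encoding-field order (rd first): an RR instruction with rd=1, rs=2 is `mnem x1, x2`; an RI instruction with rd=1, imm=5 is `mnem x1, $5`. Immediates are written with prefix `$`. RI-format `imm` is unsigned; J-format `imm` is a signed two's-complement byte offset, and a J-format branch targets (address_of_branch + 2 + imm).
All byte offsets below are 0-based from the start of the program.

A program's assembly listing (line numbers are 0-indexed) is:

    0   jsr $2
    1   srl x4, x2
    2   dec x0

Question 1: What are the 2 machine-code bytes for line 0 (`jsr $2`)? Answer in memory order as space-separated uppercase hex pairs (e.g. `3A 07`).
50 02

0. jsr fields op=0x5:4|imm=2:12 → word 5002h → 50 02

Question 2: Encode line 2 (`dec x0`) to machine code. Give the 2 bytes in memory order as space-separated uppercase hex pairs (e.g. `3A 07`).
B0 00

L2: dec op=0xb:4|rd=0:3|pad=0:9 ⇒ 0xb000 ⇒ big b0 00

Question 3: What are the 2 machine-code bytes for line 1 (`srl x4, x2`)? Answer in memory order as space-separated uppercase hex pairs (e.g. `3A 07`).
L1: srl op=0x4:4|rd=4:3|rs=2:3|pad=0:6 ⇒ 0x4880 ⇒ big 48 80

48 80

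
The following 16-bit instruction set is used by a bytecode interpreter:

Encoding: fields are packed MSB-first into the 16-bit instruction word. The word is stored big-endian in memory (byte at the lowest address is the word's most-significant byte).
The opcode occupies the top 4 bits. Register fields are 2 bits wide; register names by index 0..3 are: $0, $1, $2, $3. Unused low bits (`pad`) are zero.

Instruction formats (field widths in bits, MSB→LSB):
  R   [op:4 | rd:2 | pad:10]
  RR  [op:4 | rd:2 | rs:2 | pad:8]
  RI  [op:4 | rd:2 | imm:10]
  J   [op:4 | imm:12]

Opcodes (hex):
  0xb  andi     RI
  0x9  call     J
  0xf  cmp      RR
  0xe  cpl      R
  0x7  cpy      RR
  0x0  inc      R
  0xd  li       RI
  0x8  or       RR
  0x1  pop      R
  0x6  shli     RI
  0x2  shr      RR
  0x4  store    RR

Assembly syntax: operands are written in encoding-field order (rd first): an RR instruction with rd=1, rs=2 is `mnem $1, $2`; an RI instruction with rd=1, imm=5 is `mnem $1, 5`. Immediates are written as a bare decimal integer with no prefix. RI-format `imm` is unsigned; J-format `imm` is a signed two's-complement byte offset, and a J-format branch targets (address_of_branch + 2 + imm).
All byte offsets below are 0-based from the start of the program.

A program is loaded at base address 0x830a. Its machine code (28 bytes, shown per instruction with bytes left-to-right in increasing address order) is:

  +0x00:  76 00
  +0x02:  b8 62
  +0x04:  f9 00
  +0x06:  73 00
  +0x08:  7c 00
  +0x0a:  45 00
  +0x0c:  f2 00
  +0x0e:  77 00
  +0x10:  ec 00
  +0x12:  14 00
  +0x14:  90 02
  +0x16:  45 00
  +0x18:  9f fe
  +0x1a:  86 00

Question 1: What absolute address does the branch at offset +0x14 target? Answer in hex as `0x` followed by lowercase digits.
off 0x14: read 90 02 as big → 0x9002
  op=0x9002>>12=0x9 ⇒ call (J)
  [11:0] imm=2 = 2
  target = base 0x830a + off 0x14 + 2 + imm 2 = 0x8322

0x8322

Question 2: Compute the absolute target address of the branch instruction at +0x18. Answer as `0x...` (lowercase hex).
0x8322

[18] 9f fe → 0x9ffe
  op=0x9ffe>>12=0x9 ⇒ call (J)
  imm: (w>>0)&0xfff=0xffe (s12→-2) → -2
  target = base 0x830a + off 0x18 + 2 + imm -2 = 0x8322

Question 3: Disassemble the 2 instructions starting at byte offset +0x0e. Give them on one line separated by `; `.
off 0x0e: read 77 00 as big → 0x7700
  op=0x7700>>12=0x7 ⇒ cpy (RR)
  rd: (w>>10)&0x3=0x1 → $1
  rs: (w>>8)&0x3=0x3 → $3
off 0x10: read ec 00 as big → 0xec00
  op=0xec00>>12=0xe ⇒ cpl (R)
  rd: (w>>10)&0x3=0x3 → $3

cpy $1, $3; cpl $3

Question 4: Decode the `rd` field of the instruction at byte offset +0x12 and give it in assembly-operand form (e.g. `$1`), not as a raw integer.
$1

@+12  big-endian(14 00) = 0x1400
  op=0x1400>>12=0x1 ⇒ pop (R)
  rd@[11:10]=0x1 ⇒ $1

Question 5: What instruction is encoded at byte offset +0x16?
@+16  big-endian(45 00) = 0x4500
  opcode bits[15:12]=0x4: store/RR
  rd@[11:10]=0x1 ⇒ $1
  rs@[9:8]=0x1 ⇒ $1

store $1, $1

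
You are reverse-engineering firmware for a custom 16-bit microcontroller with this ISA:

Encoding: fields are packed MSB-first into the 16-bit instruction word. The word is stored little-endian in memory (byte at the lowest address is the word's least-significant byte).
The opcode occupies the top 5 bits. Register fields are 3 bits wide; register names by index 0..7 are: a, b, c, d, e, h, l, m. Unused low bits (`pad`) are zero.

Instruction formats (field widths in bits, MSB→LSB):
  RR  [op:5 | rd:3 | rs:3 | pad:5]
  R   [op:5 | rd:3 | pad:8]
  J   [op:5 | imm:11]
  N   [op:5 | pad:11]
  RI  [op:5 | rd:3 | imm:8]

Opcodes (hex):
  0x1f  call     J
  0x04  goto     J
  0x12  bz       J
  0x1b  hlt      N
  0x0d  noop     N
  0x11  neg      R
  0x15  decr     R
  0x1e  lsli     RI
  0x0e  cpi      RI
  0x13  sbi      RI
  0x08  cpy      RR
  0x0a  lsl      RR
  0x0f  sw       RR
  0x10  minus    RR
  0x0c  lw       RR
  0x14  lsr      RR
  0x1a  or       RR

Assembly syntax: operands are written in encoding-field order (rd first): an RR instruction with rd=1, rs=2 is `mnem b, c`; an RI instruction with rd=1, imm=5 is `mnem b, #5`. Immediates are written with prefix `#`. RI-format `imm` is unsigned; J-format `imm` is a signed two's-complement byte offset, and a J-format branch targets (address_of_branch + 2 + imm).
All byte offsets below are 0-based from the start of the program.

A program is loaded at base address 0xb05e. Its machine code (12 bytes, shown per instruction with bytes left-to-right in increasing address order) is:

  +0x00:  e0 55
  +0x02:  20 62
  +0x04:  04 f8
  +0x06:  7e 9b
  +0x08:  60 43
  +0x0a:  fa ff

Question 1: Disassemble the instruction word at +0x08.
@+08  little-endian(60 43) = 0x4360
  op=0x4360>>11=0x8 ⇒ cpy (RR)
  [10:8] rd=3 = d
  [7:5] rs=3 = d

cpy d, d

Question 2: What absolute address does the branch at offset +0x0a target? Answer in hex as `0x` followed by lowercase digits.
0xb064

[0a] fa ff → 0xfffa
  opcode bits[15:11]=0x1f: call/J
  imm@[10:0]=0x7fa (s11→-6) ⇒ #-6
  target = base 0xb05e + off 0x0a + 2 + imm -6 = 0xb064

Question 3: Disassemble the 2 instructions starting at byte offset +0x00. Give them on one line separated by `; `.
[00] e0 55 → 0x55e0
  opcode bits[15:11]=0xa: lsl/RR
  rd@[10:8]=0x5 ⇒ h
  rs@[7:5]=0x7 ⇒ m
[02] 20 62 → 0x6220
  opcode bits[15:11]=0xc: lw/RR
  rd@[10:8]=0x2 ⇒ c
  rs@[7:5]=0x1 ⇒ b

lsl h, m; lw c, b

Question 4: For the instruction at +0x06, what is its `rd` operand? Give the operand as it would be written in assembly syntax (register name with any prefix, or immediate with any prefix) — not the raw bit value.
off 0x06: read 7e 9b as little → 0x9b7e
  op=0x9b7e>>11=0x13 ⇒ sbi (RI)
  rd@[10:8]=0x3 ⇒ d
  imm@[7:0]=0x7e ⇒ #126

d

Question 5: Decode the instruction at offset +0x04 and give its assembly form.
call #4

@+04  little-endian(04 f8) = 0xf804
  op=0xf804>>11=0x1f ⇒ call (J)
  imm: (w>>0)&0x7ff=0x4 → #4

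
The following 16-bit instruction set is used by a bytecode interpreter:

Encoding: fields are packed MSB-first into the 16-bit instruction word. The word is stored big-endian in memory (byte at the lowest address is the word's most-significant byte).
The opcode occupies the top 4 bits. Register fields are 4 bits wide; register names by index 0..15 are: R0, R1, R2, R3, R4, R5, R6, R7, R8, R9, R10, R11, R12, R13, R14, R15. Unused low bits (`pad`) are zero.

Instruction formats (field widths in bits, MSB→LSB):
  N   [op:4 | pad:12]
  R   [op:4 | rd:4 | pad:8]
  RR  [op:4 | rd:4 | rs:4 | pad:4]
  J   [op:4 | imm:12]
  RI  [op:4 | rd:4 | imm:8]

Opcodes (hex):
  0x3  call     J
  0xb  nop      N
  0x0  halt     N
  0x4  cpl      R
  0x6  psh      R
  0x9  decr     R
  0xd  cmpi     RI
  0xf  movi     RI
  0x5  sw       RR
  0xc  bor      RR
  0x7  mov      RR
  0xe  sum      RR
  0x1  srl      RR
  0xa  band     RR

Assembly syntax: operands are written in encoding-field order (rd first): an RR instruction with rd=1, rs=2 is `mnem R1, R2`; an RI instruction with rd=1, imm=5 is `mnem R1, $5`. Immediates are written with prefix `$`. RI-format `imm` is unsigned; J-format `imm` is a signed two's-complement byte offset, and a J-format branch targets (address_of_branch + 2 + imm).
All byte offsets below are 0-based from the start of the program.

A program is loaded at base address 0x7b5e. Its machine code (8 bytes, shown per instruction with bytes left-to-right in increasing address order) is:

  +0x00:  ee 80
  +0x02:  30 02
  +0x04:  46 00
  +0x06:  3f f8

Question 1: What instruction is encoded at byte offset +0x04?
cpl R6

+0x04: 46 00 ⇒ word 0x4600 (big)
  op=0x4600>>12=0x4 ⇒ cpl (R)
  [11:8] rd=6 = R6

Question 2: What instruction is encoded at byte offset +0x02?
call $2

off 0x02: read 30 02 as big → 0x3002
  top 4b → 0x3 → call [J]
  imm: (w>>0)&0xfff=0x2 → $2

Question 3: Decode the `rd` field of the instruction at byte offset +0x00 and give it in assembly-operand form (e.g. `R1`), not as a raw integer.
R14

+0x00: ee 80 ⇒ word 0xee80 (big)
  top 4b → 0xe → sum [RR]
  [11:8] rd=14 = R14
  [7:4] rs=8 = R8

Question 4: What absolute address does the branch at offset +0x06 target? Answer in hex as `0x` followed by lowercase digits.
+0x06: 3f f8 ⇒ word 0x3ff8 (big)
  top 4b → 0x3 → call [J]
  imm@[11:0]=0xff8 (s12→-8) ⇒ $-8
  target = base 0x7b5e + off 0x06 + 2 + imm -8 = 0x7b5e

0x7b5e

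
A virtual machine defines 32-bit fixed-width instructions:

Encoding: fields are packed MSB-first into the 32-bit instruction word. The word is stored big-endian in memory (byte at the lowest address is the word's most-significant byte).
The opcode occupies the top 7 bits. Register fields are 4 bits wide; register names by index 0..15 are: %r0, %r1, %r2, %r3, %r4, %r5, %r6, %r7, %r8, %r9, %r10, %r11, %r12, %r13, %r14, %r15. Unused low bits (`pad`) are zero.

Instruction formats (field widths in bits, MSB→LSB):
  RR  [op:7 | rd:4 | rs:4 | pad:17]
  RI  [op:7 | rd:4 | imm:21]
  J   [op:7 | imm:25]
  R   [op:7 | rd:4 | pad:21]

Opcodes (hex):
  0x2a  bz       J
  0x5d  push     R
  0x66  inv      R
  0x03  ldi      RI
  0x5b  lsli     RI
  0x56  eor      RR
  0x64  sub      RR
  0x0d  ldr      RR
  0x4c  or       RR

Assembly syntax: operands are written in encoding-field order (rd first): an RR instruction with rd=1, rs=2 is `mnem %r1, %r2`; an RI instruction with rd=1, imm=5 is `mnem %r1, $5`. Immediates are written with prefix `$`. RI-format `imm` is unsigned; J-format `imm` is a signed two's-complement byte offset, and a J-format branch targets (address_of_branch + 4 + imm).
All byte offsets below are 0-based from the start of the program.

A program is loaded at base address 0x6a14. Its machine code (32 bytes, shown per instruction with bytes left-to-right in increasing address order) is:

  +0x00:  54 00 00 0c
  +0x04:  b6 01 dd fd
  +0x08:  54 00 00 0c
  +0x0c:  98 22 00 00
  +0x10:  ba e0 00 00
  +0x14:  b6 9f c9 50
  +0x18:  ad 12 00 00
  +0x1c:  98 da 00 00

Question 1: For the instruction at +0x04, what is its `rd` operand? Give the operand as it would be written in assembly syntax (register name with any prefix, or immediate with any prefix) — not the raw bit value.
%r0

+0x04: b6 01 dd fd ⇒ word 0xb601ddfd (big)
  top 7b → 0x5b → lsli [RI]
  rd: (w>>21)&0xf=0x0 → %r0
  imm: (w>>0)&0x1fffff=0x1ddfd → $122365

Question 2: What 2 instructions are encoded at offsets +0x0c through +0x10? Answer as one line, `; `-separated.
@+0c  big-endian(98 22 00 00) = 0x98220000
  op=0x98220000>>25=0x4c ⇒ or (RR)
  rd@[24:21]=0x1 ⇒ %r1
  rs@[20:17]=0x1 ⇒ %r1
@+10  big-endian(ba e0 00 00) = 0xbae00000
  op=0xbae00000>>25=0x5d ⇒ push (R)
  rd@[24:21]=0x7 ⇒ %r7

or %r1, %r1; push %r7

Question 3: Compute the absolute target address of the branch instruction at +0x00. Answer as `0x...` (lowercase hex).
@+00  big-endian(54 00 00 0c) = 0x5400000c
  op=0x5400000c>>25=0x2a ⇒ bz (J)
  imm: (w>>0)&0x1ffffff=0xc → $12
  target = base 0x6a14 + off 0x00 + 4 + imm 12 = 0x6a24

0x6a24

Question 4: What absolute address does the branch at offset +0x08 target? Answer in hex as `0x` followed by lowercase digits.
0x6a2c

+0x08: 54 00 00 0c ⇒ word 0x5400000c (big)
  opcode bits[31:25]=0x2a: bz/J
  imm: (w>>0)&0x1ffffff=0xc → $12
  target = base 0x6a14 + off 0x08 + 4 + imm 12 = 0x6a2c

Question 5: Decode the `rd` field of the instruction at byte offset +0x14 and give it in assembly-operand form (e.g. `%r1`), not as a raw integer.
off 0x14: read b6 9f c9 50 as big → 0xb69fc950
  top 7b → 0x5b → lsli [RI]
  rd: (w>>21)&0xf=0x4 → %r4
  imm: (w>>0)&0x1fffff=0x1fc950 → $2083152

%r4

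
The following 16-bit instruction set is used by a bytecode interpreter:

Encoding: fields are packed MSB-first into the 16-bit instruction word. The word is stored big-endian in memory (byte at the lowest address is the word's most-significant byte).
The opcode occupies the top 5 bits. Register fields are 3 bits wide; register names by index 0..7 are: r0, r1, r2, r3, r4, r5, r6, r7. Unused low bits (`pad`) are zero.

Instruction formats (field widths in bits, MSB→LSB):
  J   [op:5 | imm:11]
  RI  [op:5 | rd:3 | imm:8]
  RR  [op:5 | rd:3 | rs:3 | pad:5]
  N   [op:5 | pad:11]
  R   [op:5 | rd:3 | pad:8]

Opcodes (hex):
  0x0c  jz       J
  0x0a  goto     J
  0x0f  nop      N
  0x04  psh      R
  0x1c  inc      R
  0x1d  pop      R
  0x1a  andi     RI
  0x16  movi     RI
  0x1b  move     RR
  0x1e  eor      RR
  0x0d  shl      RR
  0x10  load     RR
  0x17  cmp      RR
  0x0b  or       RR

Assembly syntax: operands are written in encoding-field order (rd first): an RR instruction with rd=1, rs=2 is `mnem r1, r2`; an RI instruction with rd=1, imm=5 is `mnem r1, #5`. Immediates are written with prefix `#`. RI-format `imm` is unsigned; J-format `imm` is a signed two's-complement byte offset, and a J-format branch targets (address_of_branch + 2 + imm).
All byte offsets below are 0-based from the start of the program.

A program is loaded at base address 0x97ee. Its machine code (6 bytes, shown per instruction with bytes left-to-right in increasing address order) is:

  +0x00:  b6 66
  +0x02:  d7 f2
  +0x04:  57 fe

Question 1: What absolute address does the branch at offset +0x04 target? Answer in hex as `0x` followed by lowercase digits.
0x97f2

off 0x04: read 57 fe as big → 0x57fe
  op=0x57fe>>11=0xa ⇒ goto (J)
  imm@[10:0]=0x7fe (s11→-2) ⇒ #-2
  target = base 0x97ee + off 0x04 + 2 + imm -2 = 0x97f2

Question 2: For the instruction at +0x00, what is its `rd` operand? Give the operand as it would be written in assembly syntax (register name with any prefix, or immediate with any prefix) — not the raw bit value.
r6

off 0x00: read b6 66 as big → 0xb666
  opcode bits[15:11]=0x16: movi/RI
  rd@[10:8]=0x6 ⇒ r6
  imm@[7:0]=0x66 ⇒ #102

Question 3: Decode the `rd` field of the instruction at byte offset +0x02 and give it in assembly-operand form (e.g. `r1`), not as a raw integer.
r7

off 0x02: read d7 f2 as big → 0xd7f2
  op=0xd7f2>>11=0x1a ⇒ andi (RI)
  rd: (w>>8)&0x7=0x7 → r7
  imm: (w>>0)&0xff=0xf2 → #242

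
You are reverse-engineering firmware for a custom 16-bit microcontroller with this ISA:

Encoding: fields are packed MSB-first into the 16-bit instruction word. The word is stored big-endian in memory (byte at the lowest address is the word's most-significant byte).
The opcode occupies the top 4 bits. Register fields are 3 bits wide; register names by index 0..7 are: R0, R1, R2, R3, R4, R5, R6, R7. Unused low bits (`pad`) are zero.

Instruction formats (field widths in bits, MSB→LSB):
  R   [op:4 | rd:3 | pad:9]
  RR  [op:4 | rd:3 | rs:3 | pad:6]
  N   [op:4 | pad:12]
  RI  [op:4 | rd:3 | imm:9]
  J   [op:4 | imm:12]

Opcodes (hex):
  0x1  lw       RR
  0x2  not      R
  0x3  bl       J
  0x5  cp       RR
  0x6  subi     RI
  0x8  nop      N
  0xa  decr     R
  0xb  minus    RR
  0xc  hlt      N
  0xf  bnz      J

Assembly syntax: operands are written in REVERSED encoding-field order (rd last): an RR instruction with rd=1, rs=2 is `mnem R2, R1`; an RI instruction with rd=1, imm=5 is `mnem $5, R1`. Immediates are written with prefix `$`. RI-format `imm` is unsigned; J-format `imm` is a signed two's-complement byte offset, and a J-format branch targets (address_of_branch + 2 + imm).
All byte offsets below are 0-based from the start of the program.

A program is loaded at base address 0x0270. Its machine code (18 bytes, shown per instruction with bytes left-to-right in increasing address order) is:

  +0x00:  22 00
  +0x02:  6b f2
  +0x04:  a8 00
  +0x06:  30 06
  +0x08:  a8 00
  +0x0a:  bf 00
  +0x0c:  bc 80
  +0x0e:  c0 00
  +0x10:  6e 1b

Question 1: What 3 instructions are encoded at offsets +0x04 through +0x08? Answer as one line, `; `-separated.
[04] a8 00 → 0xa800
  opcode bits[15:12]=0xa: decr/R
  rd@[11:9]=0x4 ⇒ R4
[06] 30 06 → 0x3006
  opcode bits[15:12]=0x3: bl/J
  imm@[11:0]=0x6 ⇒ $6
[08] a8 00 → 0xa800
  opcode bits[15:12]=0xa: decr/R
  rd@[11:9]=0x4 ⇒ R4

decr R4; bl $6; decr R4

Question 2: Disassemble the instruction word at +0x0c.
+0x0c: bc 80 ⇒ word 0xbc80 (big)
  top 4b → 0xb → minus [RR]
  rd: (w>>9)&0x7=0x6 → R6
  rs: (w>>6)&0x7=0x2 → R2

minus R2, R6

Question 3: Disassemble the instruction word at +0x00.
not R1

@+00  big-endian(22 00) = 0x2200
  op=0x2200>>12=0x2 ⇒ not (R)
  [11:9] rd=1 = R1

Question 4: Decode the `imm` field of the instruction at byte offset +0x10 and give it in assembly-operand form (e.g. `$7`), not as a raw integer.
$27

[10] 6e 1b → 0x6e1b
  opcode bits[15:12]=0x6: subi/RI
  [11:9] rd=7 = R7
  [8:0] imm=27 = $27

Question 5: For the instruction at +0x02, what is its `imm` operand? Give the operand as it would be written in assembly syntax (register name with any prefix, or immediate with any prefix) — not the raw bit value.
$498

off 0x02: read 6b f2 as big → 0x6bf2
  op=0x6bf2>>12=0x6 ⇒ subi (RI)
  rd: (w>>9)&0x7=0x5 → R5
  imm: (w>>0)&0x1ff=0x1f2 → $498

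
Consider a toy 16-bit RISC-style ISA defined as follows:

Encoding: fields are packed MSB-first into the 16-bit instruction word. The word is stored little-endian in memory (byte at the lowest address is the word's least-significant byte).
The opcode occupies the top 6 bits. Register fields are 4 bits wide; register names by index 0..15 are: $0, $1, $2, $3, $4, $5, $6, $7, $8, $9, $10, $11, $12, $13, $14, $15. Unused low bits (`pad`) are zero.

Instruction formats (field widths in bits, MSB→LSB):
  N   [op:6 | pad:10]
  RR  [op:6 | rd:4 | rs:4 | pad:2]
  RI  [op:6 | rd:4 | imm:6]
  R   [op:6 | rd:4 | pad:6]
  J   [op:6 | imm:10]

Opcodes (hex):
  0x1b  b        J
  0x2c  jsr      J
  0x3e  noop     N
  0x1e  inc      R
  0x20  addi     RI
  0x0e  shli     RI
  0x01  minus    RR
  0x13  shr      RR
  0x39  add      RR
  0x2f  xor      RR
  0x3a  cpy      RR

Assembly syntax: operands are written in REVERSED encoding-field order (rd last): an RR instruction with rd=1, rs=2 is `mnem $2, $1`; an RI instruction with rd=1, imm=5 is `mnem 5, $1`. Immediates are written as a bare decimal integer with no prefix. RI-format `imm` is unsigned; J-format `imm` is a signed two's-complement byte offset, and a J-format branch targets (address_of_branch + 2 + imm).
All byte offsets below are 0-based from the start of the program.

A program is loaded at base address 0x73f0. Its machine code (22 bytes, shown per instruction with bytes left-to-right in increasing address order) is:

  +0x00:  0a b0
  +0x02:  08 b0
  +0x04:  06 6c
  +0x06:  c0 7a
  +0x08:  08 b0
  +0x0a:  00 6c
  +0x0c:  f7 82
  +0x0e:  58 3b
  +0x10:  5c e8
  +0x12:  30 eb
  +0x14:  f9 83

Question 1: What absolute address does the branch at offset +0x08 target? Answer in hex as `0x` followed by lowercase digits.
0x7402

[08] 08 b0 → 0xb008
  op=0xb008>>10=0x2c ⇒ jsr (J)
  [9:0] imm=8 = 8
  target = base 0x73f0 + off 0x08 + 2 + imm 8 = 0x7402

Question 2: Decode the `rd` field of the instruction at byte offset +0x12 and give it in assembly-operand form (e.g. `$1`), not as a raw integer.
@+12  little-endian(30 eb) = 0xeb30
  top 6b → 0x3a → cpy [RR]
  rd@[9:6]=0xc ⇒ $12
  rs@[5:2]=0xc ⇒ $12

$12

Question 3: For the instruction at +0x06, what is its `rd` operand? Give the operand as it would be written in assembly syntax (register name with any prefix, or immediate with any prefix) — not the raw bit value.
@+06  little-endian(c0 7a) = 0x7ac0
  op=0x7ac0>>10=0x1e ⇒ inc (R)
  [9:6] rd=11 = $11

$11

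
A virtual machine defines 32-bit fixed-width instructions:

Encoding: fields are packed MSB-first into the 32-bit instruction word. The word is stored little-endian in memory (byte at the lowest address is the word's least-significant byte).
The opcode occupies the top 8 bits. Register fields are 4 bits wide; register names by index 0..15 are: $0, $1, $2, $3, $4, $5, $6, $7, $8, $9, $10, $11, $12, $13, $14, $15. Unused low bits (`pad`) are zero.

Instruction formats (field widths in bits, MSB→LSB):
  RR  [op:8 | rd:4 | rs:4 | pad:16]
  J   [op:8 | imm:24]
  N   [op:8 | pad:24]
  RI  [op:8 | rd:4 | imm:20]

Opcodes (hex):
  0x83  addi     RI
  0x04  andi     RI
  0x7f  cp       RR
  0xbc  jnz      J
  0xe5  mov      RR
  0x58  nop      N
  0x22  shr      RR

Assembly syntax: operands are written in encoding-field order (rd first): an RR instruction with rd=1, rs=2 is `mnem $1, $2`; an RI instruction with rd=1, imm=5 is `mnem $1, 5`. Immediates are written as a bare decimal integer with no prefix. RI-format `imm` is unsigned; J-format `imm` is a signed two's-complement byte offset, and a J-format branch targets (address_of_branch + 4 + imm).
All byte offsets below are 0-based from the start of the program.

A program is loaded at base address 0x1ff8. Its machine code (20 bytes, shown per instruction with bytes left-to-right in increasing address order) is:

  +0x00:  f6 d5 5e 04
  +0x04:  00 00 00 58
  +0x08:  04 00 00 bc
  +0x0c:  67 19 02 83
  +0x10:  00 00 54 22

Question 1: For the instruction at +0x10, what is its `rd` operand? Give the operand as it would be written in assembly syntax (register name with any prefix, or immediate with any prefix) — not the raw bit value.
+0x10: 00 00 54 22 ⇒ word 0x22540000 (little)
  opcode bits[31:24]=0x22: shr/RR
  rd@[23:20]=0x5 ⇒ $5
  rs@[19:16]=0x4 ⇒ $4

$5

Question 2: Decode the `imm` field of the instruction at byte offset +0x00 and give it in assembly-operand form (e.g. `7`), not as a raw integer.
[00] f6 d5 5e 04 → 0x045ed5f6
  top 8b → 0x4 → andi [RI]
  rd@[23:20]=0x5 ⇒ $5
  imm@[19:0]=0xed5f6 ⇒ 972278

972278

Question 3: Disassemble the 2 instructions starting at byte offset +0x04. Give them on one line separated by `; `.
nop; jnz 4

@+04  little-endian(00 00 00 58) = 0x58000000
  top 8b → 0x58 → nop [N]
@+08  little-endian(04 00 00 bc) = 0xbc000004
  top 8b → 0xbc → jnz [J]
  imm: (w>>0)&0xffffff=0x4 → 4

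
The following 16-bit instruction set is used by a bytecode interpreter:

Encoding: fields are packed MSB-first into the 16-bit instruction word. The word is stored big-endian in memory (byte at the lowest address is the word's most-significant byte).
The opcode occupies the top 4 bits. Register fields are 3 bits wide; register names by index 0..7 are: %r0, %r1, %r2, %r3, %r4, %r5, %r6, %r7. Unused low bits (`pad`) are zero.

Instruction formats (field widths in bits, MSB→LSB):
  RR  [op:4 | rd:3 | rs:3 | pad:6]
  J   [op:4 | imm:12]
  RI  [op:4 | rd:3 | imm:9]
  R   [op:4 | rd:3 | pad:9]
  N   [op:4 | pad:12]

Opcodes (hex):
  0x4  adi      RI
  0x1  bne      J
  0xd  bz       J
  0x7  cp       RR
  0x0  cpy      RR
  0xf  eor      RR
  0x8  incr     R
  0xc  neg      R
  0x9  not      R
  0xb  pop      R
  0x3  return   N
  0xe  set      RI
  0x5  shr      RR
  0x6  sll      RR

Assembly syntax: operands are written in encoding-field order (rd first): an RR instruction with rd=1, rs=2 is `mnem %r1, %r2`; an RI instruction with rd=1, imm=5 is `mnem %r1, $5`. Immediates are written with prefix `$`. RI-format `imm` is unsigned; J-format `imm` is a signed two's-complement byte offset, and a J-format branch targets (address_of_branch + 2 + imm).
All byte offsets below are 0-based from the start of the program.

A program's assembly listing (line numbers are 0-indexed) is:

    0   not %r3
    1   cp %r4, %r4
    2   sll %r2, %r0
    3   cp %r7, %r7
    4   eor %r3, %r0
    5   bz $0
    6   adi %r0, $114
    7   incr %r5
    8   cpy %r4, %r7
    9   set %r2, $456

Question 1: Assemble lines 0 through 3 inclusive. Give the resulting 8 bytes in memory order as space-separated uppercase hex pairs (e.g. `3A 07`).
96 00 79 00 64 00 7F C0

0. not fields op=0x9:4|rd=3:3|pad=0:9 → word 9600h → 96 00
1. cp fields op=0x7:4|rd=4:3|rs=4:3|pad=0:6 → word 7900h → 79 00
2. sll fields op=0x6:4|rd=2:3|rs=0:3|pad=0:6 → word 6400h → 64 00
3. cp fields op=0x7:4|rd=7:3|rs=7:3|pad=0:6 → word 7fc0h → 7f c0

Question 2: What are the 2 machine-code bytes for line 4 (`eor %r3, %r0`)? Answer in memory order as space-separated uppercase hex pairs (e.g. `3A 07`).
L4: eor op=0xf:4|rd=3:3|rs=0:3|pad=0:6 ⇒ 0xf600 ⇒ big f6 00

F6 00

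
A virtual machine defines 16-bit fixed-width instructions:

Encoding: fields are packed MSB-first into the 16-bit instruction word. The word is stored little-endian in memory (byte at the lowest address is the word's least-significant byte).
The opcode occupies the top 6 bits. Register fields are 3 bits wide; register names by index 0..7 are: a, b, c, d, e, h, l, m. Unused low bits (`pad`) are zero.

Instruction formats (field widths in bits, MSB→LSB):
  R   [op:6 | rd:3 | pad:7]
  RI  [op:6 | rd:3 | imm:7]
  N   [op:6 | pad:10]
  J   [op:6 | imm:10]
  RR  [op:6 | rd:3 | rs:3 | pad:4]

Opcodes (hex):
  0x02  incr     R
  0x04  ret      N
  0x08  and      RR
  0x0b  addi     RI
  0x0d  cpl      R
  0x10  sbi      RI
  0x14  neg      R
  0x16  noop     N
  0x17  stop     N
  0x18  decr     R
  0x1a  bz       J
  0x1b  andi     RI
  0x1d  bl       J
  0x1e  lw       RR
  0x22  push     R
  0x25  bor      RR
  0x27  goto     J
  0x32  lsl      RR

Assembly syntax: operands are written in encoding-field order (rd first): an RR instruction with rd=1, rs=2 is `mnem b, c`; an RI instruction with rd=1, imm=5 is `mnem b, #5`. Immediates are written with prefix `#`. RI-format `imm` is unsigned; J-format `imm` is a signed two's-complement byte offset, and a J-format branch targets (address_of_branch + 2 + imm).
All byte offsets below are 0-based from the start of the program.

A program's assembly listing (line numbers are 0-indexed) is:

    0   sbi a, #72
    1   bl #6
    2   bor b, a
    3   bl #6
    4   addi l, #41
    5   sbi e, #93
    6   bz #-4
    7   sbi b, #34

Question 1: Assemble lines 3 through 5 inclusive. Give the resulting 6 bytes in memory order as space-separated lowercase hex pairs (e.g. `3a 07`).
06 74 29 2f 5d 42

line 3 (bl): pack op=0x1d:6|imm=6:10 = 0x7406; little→ 06 74
line 4 (addi): pack op=0xb:6|rd=6:3|imm=41:7 = 0x2f29; little→ 29 2f
line 5 (sbi): pack op=0x10:6|rd=4:3|imm=93:7 = 0x425d; little→ 5d 42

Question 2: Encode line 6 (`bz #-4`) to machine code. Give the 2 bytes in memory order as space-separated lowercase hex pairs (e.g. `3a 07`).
L6: bz op=0x1a:6|imm=-4:10 ⇒ 0x6bfc ⇒ little fc 6b

fc 6b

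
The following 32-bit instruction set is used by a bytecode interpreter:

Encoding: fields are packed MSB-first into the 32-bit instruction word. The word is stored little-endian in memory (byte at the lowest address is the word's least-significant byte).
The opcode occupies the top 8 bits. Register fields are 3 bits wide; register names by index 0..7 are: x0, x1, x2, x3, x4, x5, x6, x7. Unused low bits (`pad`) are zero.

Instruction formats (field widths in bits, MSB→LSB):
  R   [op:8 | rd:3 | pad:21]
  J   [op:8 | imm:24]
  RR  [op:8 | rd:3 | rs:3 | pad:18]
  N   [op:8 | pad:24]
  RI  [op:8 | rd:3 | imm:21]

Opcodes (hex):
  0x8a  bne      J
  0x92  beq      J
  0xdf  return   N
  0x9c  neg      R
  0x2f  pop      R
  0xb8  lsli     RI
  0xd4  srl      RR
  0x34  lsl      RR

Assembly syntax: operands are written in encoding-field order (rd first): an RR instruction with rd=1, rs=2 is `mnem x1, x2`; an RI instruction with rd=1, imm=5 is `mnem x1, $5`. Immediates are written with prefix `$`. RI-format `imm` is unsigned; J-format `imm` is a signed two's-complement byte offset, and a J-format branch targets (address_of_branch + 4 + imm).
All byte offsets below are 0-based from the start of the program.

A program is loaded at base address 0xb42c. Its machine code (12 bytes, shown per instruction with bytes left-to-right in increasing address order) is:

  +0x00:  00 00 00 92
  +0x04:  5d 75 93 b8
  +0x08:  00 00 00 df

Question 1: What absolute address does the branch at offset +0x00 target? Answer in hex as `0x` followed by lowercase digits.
0xb430

[00] 00 00 00 92 → 0x92000000
  op=0x92000000>>24=0x92 ⇒ beq (J)
  [23:0] imm=0 = $0
  target = base 0xb42c + off 0x00 + 4 + imm 0 = 0xb430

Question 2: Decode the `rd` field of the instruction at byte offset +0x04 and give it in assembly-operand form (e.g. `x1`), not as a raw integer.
x4

@+04  little-endian(5d 75 93 b8) = 0xb893755d
  top 8b → 0xb8 → lsli [RI]
  rd@[23:21]=0x4 ⇒ x4
  imm@[20:0]=0x13755d ⇒ $1275229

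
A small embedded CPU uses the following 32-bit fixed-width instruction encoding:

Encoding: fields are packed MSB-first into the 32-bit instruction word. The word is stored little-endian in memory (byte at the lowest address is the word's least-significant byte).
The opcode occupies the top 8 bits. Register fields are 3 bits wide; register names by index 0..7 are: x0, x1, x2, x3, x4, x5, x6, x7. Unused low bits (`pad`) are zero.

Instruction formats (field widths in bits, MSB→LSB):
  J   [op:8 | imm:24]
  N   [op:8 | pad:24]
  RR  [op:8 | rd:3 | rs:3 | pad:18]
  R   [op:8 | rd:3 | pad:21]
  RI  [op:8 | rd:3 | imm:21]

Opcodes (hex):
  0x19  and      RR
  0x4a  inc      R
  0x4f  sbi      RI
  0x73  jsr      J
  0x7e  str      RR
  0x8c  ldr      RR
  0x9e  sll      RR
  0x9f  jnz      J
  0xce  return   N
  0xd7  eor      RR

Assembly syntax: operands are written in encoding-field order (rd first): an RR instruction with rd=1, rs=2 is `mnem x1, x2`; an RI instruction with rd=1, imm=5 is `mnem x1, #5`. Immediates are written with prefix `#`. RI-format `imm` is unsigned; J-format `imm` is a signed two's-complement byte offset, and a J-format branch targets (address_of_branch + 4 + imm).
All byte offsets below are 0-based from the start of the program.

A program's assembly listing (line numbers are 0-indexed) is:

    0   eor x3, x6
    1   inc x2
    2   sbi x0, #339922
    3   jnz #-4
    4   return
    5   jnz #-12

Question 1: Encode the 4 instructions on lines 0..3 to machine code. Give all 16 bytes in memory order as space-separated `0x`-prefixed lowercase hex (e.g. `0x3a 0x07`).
L0: eor op=0xd7:8|rd=3:3|rs=6:3|pad=0:18 ⇒ 0xd7780000 ⇒ little 00 00 78 d7
L1: inc op=0x4a:8|rd=2:3|pad=0:21 ⇒ 0x4a400000 ⇒ little 00 00 40 4a
L2: sbi op=0x4f:8|rd=0:3|imm=339922:21 ⇒ 0x4f052fd2 ⇒ little d2 2f 05 4f
L3: jnz op=0x9f:8|imm=-4:24 ⇒ 0x9ffffffc ⇒ little fc ff ff 9f

0x00 0x00 0x78 0xd7 0x00 0x00 0x40 0x4a 0xd2 0x2f 0x05 0x4f 0xfc 0xff 0xff 0x9f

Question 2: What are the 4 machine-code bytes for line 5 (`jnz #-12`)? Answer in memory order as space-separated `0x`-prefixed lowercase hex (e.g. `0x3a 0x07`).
0xf4 0xff 0xff 0x9f

5. jnz fields op=0x9f:8|imm=-12:24 → word 9ffffff4h → f4 ff ff 9f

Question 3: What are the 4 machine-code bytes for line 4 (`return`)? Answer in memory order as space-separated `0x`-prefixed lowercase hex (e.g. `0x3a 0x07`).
L4: return op=0xce:8|pad=0:24 ⇒ 0xce000000 ⇒ little 00 00 00 ce

0x00 0x00 0x00 0xce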